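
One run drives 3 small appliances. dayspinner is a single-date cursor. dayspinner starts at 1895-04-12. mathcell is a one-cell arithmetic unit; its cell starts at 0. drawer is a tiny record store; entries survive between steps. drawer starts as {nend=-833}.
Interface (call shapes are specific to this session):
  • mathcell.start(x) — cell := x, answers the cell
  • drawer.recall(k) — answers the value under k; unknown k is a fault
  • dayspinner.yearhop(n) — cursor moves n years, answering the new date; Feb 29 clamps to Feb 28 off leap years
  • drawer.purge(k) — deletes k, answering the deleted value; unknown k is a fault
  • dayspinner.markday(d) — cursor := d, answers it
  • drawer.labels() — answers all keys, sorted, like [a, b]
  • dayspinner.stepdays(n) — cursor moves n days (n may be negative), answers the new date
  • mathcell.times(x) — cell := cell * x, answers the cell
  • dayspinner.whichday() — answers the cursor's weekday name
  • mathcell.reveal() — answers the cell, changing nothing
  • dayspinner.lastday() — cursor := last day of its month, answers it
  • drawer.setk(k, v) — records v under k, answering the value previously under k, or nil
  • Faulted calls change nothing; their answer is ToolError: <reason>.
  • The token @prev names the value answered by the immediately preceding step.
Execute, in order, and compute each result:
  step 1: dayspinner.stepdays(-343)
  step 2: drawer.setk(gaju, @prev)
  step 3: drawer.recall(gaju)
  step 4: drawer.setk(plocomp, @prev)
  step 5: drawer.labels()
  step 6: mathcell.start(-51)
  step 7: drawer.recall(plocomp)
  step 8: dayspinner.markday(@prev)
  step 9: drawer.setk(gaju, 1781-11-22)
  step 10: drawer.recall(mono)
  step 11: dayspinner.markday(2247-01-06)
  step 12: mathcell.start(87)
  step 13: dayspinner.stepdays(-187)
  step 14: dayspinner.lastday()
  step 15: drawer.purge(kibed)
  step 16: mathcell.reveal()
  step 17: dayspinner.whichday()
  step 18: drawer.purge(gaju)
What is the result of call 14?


Answer: 2246-07-31

Derivation:
// stepdays(-343) ~> 1894-05-04
// setk(gaju, @prev) ~> nil
// recall(gaju) ~> 1894-05-04
// setk(plocomp, @prev) ~> nil
// labels() ~> [gaju, nend, plocomp]
// start(-51) ~> -51
// recall(plocomp) ~> 1894-05-04
// markday(@prev) ~> 1894-05-04
// setk(gaju, 1781-11-22) ~> 1894-05-04
// recall(mono) ~> ToolError: no such key mono
// markday(2247-01-06) ~> 2247-01-06
// start(87) ~> 87
// stepdays(-187) ~> 2246-07-03
// lastday() ~> 2246-07-31
// purge(kibed) ~> ToolError: no such key kibed
// reveal() ~> 87
// whichday() ~> Friday
// purge(gaju) ~> 1781-11-22


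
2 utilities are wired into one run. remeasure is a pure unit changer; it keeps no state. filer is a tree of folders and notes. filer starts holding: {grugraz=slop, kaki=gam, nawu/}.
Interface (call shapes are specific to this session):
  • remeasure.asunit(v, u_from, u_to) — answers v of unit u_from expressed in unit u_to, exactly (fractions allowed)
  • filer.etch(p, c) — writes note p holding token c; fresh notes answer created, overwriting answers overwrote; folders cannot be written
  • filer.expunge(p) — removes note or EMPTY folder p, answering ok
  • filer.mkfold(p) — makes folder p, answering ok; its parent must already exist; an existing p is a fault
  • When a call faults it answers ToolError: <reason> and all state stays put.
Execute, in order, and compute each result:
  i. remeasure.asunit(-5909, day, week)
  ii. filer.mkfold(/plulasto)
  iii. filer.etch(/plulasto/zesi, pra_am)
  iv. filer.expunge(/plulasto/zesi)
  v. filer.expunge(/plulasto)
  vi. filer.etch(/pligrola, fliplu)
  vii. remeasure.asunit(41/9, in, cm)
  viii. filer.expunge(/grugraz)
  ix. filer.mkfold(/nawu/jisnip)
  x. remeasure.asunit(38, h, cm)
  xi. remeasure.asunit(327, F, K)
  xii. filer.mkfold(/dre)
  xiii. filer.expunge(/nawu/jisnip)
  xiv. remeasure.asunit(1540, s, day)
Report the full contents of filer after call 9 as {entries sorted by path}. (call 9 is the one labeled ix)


~$ asunit -5909 day week
  -5909/7
~$ mkfold /plulasto
  ok
~$ etch /plulasto/zesi pra_am
  created
~$ expunge /plulasto/zesi
  ok
~$ expunge /plulasto
  ok
~$ etch /pligrola fliplu
  created
~$ asunit 41/9 in cm
  5207/450
~$ expunge /grugraz
  ok
~$ mkfold /nawu/jisnip
  ok
~$ asunit 38 h cm
  ToolError: incompatible units
~$ asunit 327 F K
  78667/180
~$ mkfold /dre
  ok
~$ expunge /nawu/jisnip
  ok
~$ asunit 1540 s day
  77/4320

Answer: {kaki=gam, nawu/, nawu/jisnip/, pligrola=fliplu}


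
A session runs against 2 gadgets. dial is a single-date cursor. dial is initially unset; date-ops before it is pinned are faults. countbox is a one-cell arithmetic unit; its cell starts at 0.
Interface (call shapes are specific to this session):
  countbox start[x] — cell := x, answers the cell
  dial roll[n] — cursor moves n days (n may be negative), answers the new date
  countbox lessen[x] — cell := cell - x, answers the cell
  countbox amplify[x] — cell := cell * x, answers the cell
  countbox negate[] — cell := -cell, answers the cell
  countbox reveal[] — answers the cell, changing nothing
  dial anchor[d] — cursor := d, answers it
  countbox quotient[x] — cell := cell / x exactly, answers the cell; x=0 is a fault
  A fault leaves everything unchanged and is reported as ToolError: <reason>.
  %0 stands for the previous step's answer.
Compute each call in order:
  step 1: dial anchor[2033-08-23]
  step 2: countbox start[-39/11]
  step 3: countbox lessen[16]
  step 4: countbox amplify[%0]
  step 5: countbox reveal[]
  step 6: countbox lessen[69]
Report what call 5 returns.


Answer: 46225/121

Derivation:
==> dial anchor(d=2033-08-23)
<== 2033-08-23
==> countbox start(x=-39/11)
<== -39/11
==> countbox lessen(x=16)
<== -215/11
==> countbox amplify(x=%0)
<== 46225/121
==> countbox reveal()
<== 46225/121
==> countbox lessen(x=69)
<== 37876/121


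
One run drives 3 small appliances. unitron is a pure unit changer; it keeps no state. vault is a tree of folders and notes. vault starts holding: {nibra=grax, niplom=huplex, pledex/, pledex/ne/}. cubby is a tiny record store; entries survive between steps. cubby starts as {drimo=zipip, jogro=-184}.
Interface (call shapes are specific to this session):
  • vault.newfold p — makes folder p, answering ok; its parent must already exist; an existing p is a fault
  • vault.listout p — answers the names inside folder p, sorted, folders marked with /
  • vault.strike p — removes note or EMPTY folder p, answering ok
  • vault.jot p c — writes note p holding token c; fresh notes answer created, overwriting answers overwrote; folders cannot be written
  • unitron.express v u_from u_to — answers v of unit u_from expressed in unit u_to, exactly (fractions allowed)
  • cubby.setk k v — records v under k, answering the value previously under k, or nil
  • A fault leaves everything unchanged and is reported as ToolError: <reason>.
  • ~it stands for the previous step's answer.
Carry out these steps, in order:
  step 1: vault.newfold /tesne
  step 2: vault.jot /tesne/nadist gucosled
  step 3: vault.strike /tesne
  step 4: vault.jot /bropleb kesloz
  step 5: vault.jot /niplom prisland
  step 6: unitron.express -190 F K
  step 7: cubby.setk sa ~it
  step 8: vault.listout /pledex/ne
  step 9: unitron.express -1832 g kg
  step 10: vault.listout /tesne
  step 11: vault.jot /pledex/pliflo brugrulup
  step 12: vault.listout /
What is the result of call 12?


Answer: [bropleb, nibra, niplom, pledex/, tesne/]

Derivation:
Act: vault.newfold[p='/tesne']
Obs: ok
Act: vault.jot[p='/tesne/nadist'; c='gucosled']
Obs: created
Act: vault.strike[p='/tesne']
Obs: ToolError: not empty
Act: vault.jot[p='/bropleb'; c='kesloz']
Obs: created
Act: vault.jot[p='/niplom'; c='prisland']
Obs: overwrote
Act: unitron.express[v='-190'; u_from='F'; u_to='K']
Obs: 8989/60
Act: cubby.setk[k='sa'; v='~it']
Obs: nil
Act: vault.listout[p='/pledex/ne']
Obs: []
Act: unitron.express[v='-1832'; u_from='g'; u_to='kg']
Obs: -229/125
Act: vault.listout[p='/tesne']
Obs: [nadist]
Act: vault.jot[p='/pledex/pliflo'; c='brugrulup']
Obs: created
Act: vault.listout[p='/']
Obs: [bropleb, nibra, niplom, pledex/, tesne/]


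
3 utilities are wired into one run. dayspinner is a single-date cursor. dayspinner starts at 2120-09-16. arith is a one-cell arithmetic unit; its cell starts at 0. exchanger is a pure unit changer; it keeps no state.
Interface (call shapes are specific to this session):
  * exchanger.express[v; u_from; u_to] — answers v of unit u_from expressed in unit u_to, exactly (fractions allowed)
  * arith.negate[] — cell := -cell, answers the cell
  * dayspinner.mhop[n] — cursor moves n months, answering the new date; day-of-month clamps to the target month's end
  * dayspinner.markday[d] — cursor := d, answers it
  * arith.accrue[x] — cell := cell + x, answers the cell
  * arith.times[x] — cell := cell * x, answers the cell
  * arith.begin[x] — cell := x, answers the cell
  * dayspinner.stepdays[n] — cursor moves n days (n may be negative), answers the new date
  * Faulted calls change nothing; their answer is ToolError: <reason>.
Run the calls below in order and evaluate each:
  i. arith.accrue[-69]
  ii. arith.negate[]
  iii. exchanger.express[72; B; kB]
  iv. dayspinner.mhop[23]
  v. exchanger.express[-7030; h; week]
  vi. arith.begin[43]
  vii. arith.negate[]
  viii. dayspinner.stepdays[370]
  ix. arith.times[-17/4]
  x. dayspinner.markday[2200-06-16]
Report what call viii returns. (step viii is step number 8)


-> arith.accrue(x=-69)
<- -69
-> arith.negate()
<- 69
-> exchanger.express(v=72, u_from=B, u_to=kB)
<- 9/125
-> dayspinner.mhop(n=23)
<- 2122-08-16
-> exchanger.express(v=-7030, u_from=h, u_to=week)
<- -3515/84
-> arith.begin(x=43)
<- 43
-> arith.negate()
<- -43
-> dayspinner.stepdays(n=370)
<- 2123-08-21
-> arith.times(x=-17/4)
<- 731/4
-> dayspinner.markday(d=2200-06-16)
<- 2200-06-16

Answer: 2123-08-21


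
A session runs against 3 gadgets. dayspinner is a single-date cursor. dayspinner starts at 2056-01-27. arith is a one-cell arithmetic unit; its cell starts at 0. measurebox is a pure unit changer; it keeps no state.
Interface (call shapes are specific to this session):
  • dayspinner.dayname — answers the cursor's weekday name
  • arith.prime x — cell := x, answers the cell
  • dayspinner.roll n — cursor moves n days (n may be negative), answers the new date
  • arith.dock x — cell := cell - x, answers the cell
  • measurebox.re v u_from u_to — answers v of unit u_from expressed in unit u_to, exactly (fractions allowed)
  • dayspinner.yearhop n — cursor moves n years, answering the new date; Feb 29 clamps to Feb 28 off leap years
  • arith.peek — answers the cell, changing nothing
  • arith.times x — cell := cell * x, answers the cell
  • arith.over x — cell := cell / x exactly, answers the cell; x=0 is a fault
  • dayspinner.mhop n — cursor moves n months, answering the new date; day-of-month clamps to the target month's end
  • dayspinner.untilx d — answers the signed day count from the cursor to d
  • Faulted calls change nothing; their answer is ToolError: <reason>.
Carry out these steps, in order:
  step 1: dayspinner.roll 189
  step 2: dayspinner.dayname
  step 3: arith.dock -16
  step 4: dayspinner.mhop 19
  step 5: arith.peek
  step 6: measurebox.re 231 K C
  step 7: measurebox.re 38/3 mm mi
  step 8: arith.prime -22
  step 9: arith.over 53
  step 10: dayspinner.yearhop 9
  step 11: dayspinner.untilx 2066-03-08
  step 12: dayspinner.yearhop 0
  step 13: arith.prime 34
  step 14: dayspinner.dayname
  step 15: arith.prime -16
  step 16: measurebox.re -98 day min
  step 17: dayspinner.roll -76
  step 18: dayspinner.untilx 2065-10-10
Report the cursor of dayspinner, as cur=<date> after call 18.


Answer: cur=2066-12-17

Derivation:
>> roll(n: 189)
<< 2056-08-03
>> dayname()
<< Thursday
>> dock(x: -16)
<< 16
>> mhop(n: 19)
<< 2058-03-03
>> peek()
<< 16
>> re(v: 231, u_from: K, u_to: C)
<< -843/20
>> re(v: 38/3, u_from: mm, u_to: mi)
<< 19/2414016
>> prime(x: -22)
<< -22
>> over(x: 53)
<< -22/53
>> yearhop(n: 9)
<< 2067-03-03
>> untilx(d: 2066-03-08)
<< -360
>> yearhop(n: 0)
<< 2067-03-03
>> prime(x: 34)
<< 34
>> dayname()
<< Thursday
>> prime(x: -16)
<< -16
>> re(v: -98, u_from: day, u_to: min)
<< -141120
>> roll(n: -76)
<< 2066-12-17
>> untilx(d: 2065-10-10)
<< -433


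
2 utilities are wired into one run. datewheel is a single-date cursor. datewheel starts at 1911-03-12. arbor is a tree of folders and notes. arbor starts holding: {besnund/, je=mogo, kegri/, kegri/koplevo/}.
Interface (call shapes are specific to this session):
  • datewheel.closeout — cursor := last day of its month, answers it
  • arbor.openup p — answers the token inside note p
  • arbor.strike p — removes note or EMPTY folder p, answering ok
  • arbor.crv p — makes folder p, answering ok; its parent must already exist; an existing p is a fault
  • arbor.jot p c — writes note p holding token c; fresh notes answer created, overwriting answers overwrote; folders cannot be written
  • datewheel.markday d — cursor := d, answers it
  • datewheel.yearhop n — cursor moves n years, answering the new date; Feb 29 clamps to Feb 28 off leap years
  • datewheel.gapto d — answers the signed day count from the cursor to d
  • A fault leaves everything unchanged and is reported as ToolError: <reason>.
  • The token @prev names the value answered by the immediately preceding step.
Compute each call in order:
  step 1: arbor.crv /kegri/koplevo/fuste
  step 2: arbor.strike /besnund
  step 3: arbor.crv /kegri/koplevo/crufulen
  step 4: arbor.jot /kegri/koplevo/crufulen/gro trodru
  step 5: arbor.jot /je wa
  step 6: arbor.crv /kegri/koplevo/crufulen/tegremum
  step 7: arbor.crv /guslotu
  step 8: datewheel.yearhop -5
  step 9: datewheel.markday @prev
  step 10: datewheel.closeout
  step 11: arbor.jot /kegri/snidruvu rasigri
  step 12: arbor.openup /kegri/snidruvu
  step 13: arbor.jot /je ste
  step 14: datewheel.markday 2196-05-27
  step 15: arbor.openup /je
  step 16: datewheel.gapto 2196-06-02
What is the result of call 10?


-- arbor.crv(p='/kegri/koplevo/fuste') == ok
-- arbor.strike(p='/besnund') == ok
-- arbor.crv(p='/kegri/koplevo/crufulen') == ok
-- arbor.jot(p='/kegri/koplevo/crufulen/gro', c='trodru') == created
-- arbor.jot(p='/je', c='wa') == overwrote
-- arbor.crv(p='/kegri/koplevo/crufulen/tegremum') == ok
-- arbor.crv(p='/guslotu') == ok
-- datewheel.yearhop(n='-5') == 1906-03-12
-- datewheel.markday(d='@prev') == 1906-03-12
-- datewheel.closeout() == 1906-03-31
-- arbor.jot(p='/kegri/snidruvu', c='rasigri') == created
-- arbor.openup(p='/kegri/snidruvu') == rasigri
-- arbor.jot(p='/je', c='ste') == overwrote
-- datewheel.markday(d='2196-05-27') == 2196-05-27
-- arbor.openup(p='/je') == ste
-- datewheel.gapto(d='2196-06-02') == 6

Answer: 1906-03-31


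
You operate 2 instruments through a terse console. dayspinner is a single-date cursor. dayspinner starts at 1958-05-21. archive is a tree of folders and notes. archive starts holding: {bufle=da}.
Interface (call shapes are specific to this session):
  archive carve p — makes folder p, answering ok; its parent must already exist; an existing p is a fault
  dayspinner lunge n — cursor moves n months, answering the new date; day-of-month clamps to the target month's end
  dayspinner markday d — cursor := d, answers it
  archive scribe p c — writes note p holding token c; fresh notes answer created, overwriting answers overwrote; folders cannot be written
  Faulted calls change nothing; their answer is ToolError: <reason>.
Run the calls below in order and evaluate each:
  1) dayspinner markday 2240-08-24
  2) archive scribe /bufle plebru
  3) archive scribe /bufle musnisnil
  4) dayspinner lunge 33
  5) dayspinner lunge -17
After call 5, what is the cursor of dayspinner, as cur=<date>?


% dayspinner markday(2240-08-24) -> 2240-08-24
% archive scribe(/bufle, plebru) -> overwrote
% archive scribe(/bufle, musnisnil) -> overwrote
% dayspinner lunge(33) -> 2243-05-24
% dayspinner lunge(-17) -> 2241-12-24

Answer: cur=2241-12-24


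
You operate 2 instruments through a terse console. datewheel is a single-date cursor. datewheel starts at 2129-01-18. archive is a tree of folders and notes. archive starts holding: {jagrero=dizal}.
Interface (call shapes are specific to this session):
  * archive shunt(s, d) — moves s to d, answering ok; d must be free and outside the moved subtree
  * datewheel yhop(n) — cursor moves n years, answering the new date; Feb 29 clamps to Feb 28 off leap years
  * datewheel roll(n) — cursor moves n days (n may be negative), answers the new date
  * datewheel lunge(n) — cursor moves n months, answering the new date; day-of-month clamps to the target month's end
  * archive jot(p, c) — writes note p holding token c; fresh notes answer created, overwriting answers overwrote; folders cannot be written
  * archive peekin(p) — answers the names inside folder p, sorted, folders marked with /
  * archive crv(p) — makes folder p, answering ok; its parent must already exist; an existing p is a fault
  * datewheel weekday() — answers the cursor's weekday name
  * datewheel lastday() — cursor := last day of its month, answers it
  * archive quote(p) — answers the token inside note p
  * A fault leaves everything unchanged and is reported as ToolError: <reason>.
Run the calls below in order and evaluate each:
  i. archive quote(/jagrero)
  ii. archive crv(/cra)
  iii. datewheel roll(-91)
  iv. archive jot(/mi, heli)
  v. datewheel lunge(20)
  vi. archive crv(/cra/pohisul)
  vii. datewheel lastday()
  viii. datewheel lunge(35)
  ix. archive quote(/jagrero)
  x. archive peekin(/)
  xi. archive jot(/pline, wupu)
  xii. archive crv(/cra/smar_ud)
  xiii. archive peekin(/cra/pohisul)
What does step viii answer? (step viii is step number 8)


Answer: 2133-05-30

Derivation:
>>> archive quote p→/jagrero
[out] dizal
>>> archive crv p→/cra
[out] ok
>>> datewheel roll n→-91
[out] 2128-10-19
>>> archive jot p→/mi c→heli
[out] created
>>> datewheel lunge n→20
[out] 2130-06-19
>>> archive crv p→/cra/pohisul
[out] ok
>>> datewheel lastday
[out] 2130-06-30
>>> datewheel lunge n→35
[out] 2133-05-30
>>> archive quote p→/jagrero
[out] dizal
>>> archive peekin p→/
[out] [cra/, jagrero, mi]
>>> archive jot p→/pline c→wupu
[out] created
>>> archive crv p→/cra/smar_ud
[out] ok
>>> archive peekin p→/cra/pohisul
[out] []


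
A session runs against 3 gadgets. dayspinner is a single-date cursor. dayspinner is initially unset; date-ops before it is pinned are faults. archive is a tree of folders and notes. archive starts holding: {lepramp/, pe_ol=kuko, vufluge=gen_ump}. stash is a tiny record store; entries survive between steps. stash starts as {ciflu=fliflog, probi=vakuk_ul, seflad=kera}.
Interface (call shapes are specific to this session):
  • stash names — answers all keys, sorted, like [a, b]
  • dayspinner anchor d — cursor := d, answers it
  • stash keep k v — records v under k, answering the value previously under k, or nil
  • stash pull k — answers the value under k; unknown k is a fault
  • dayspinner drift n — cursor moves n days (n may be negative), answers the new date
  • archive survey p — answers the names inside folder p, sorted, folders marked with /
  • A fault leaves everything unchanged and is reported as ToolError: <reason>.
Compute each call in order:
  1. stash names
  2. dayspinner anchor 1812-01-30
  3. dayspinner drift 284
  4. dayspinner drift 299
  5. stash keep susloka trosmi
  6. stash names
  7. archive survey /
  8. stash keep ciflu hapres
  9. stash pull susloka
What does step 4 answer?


Next I call stash names(), and see [ciflu, probi, seflad].
I invoke dayspinner anchor with d→1812-01-30, → 1812-01-30.
Now I run dayspinner drift with n→284, and get 1812-11-09.
Using dayspinner drift with n→299, giving 1813-09-04.
Now I run stash keep with k→susloka, v→trosmi, and see nil.
Invoking stash names(): [ciflu, probi, seflad, susloka].
Now I run archive survey with p→/, and observe [lepramp/, pe_ol, vufluge].
Next I call stash keep with k→ciflu, v→hapres: fliflog.
Using stash pull with k→susloka, yielding trosmi.

Answer: 1813-09-04


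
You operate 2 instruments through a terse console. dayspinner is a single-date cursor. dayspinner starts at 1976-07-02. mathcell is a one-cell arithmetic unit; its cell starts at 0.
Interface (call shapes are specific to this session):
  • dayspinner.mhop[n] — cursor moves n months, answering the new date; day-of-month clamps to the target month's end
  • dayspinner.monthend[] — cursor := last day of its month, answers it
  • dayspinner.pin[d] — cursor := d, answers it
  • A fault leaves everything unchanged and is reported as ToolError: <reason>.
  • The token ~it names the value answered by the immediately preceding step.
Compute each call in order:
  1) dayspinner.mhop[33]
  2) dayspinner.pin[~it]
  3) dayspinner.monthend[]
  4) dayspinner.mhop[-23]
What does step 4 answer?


Answer: 1977-05-30

Derivation:
==> dayspinner.mhop(n→33)
<== 1979-04-02
==> dayspinner.pin(d→~it)
<== 1979-04-02
==> dayspinner.monthend()
<== 1979-04-30
==> dayspinner.mhop(n→-23)
<== 1977-05-30


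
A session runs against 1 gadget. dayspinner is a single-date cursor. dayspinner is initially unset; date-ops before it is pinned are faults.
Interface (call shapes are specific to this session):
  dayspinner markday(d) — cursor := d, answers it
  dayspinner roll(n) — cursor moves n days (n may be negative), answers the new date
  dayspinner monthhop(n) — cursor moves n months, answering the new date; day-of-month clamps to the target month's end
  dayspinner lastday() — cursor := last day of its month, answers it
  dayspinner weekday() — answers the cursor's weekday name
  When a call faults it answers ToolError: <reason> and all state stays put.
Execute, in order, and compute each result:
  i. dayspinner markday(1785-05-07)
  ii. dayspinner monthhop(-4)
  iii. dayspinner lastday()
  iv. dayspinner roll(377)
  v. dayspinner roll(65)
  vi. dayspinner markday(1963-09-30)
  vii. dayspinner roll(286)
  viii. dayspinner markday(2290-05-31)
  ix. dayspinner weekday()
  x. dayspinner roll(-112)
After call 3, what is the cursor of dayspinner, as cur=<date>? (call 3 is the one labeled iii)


-> dayspinner markday(d=1785-05-07)
<- 1785-05-07
-> dayspinner monthhop(n=-4)
<- 1785-01-07
-> dayspinner lastday()
<- 1785-01-31
-> dayspinner roll(n=377)
<- 1786-02-12
-> dayspinner roll(n=65)
<- 1786-04-18
-> dayspinner markday(d=1963-09-30)
<- 1963-09-30
-> dayspinner roll(n=286)
<- 1964-07-12
-> dayspinner markday(d=2290-05-31)
<- 2290-05-31
-> dayspinner weekday()
<- Saturday
-> dayspinner roll(n=-112)
<- 2290-02-08

Answer: cur=1785-01-31


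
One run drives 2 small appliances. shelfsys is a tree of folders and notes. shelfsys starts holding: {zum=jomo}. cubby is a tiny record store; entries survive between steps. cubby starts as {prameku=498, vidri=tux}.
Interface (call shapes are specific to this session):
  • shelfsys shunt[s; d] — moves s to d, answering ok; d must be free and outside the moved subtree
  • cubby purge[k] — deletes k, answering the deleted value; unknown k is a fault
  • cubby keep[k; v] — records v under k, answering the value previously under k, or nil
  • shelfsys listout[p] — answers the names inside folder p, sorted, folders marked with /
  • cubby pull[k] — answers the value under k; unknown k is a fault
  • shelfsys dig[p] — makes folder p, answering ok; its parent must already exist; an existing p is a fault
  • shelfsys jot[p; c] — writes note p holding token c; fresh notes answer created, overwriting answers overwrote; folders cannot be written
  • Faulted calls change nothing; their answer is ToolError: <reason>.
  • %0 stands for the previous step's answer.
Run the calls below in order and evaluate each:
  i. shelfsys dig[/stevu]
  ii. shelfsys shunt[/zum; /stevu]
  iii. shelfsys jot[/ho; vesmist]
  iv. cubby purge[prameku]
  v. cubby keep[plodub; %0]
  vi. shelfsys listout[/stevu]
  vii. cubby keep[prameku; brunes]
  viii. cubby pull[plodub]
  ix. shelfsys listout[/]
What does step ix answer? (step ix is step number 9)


Calling shelfsys dig with p→/stevu, — result: ok.
Next I call shelfsys shunt with s→/zum, d→/stevu, → ToolError: exists.
Invoking shelfsys jot with p→/ho, c→vesmist, yielding created.
I use cubby purge with k→prameku: 498.
Next I call cubby keep with k→plodub, v→%0: nil.
Using shelfsys listout with p→/stevu, and observe [].
Using cubby keep with k→prameku, v→brunes, → nil.
Now I run cubby pull with k→plodub, and observe 498.
Calling shelfsys listout with p→/, giving [ho, stevu/, zum].

Answer: [ho, stevu/, zum]


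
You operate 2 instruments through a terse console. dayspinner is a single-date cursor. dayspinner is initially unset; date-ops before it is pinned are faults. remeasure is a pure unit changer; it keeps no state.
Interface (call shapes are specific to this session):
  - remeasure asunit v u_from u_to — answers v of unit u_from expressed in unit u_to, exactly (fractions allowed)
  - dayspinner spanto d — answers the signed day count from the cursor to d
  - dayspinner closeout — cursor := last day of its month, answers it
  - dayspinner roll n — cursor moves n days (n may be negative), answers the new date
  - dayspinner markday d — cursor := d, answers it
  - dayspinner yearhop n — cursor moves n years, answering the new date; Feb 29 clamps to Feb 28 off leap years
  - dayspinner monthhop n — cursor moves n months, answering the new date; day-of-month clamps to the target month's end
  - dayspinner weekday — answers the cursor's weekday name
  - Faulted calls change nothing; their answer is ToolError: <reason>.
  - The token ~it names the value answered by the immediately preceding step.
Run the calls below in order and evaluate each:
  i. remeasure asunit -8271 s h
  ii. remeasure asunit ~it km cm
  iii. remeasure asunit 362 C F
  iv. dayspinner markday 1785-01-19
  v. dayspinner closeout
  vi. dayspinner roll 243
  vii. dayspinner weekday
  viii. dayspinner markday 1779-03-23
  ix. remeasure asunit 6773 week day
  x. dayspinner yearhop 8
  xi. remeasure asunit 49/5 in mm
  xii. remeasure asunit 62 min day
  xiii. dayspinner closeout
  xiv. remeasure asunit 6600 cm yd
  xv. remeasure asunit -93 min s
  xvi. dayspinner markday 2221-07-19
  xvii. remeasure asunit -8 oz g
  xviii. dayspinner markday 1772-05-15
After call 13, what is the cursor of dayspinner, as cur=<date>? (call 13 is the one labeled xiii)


Answer: cur=1787-03-31

Derivation:
> remeasure asunit v: -8271 u_from: s u_to: h
[out] -919/400
> remeasure asunit v: ~it u_from: km u_to: cm
[out] -229750
> remeasure asunit v: 362 u_from: C u_to: F
[out] 3418/5
> dayspinner markday d: 1785-01-19
[out] 1785-01-19
> dayspinner closeout
[out] 1785-01-31
> dayspinner roll n: 243
[out] 1785-10-01
> dayspinner weekday
[out] Saturday
> dayspinner markday d: 1779-03-23
[out] 1779-03-23
> remeasure asunit v: 6773 u_from: week u_to: day
[out] 47411
> dayspinner yearhop n: 8
[out] 1787-03-23
> remeasure asunit v: 49/5 u_from: in u_to: mm
[out] 6223/25
> remeasure asunit v: 62 u_from: min u_to: day
[out] 31/720
> dayspinner closeout
[out] 1787-03-31
> remeasure asunit v: 6600 u_from: cm u_to: yd
[out] 27500/381
> remeasure asunit v: -93 u_from: min u_to: s
[out] -5580
> dayspinner markday d: 2221-07-19
[out] 2221-07-19
> remeasure asunit v: -8 u_from: oz u_to: g
[out] -45359237/200000
> dayspinner markday d: 1772-05-15
[out] 1772-05-15


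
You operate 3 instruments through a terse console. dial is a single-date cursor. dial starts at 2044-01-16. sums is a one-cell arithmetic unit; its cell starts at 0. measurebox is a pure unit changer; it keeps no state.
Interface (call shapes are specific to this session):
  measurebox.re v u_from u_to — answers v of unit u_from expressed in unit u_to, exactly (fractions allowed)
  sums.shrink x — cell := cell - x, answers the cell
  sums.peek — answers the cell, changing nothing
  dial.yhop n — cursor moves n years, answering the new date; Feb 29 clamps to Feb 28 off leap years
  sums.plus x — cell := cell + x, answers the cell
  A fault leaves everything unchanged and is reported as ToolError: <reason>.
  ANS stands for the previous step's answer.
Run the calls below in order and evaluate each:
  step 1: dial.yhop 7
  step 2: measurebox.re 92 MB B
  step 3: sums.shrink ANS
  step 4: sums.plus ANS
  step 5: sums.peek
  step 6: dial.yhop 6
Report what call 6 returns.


Answer: 2057-01-16

Derivation:
$ dial.yhop 7
:: 2051-01-16
$ measurebox.re 92 MB B
:: 92000000
$ sums.shrink ANS
:: -92000000
$ sums.plus ANS
:: -184000000
$ sums.peek
:: -184000000
$ dial.yhop 6
:: 2057-01-16


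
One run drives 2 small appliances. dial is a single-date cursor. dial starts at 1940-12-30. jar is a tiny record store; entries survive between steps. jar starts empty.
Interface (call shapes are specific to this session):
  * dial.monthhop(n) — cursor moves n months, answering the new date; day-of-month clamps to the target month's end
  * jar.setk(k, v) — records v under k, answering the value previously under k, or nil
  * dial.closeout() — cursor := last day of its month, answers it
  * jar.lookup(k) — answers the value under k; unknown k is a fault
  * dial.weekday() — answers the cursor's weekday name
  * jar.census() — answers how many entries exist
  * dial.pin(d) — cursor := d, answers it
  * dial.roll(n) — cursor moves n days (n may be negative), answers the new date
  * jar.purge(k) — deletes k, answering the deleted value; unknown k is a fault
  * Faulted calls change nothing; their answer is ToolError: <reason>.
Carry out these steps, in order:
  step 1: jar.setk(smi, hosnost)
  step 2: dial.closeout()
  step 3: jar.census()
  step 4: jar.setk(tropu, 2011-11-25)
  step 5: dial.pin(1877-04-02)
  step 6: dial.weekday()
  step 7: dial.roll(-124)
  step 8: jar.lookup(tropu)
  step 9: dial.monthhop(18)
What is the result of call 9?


·→ jar.setk(k→smi, v→hosnost)
·← nil
·→ dial.closeout()
·← 1940-12-31
·→ jar.census()
·← 1
·→ jar.setk(k→tropu, v→2011-11-25)
·← nil
·→ dial.pin(d→1877-04-02)
·← 1877-04-02
·→ dial.weekday()
·← Monday
·→ dial.roll(n→-124)
·← 1876-11-29
·→ jar.lookup(k→tropu)
·← 2011-11-25
·→ dial.monthhop(n→18)
·← 1878-05-29

Answer: 1878-05-29


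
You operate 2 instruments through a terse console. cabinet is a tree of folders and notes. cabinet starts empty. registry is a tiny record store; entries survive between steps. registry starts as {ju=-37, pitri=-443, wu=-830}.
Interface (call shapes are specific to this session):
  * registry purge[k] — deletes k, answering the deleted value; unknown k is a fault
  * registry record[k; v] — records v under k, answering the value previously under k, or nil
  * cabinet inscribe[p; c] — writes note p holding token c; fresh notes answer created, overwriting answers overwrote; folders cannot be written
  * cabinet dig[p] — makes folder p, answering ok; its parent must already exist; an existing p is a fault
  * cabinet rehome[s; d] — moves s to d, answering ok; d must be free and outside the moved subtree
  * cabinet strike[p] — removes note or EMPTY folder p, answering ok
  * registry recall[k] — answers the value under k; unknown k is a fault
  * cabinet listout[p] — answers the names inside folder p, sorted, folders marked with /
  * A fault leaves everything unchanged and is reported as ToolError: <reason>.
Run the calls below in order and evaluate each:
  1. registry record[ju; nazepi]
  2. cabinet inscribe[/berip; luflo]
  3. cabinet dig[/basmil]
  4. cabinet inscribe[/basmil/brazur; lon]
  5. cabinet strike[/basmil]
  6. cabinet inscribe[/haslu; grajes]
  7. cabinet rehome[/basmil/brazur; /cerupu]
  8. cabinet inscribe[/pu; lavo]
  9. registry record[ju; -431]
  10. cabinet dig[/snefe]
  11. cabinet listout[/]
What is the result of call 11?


Answer: [basmil/, berip, cerupu, haslu, pu, snefe/]

Derivation:
$ registry record k='ju' v='nazepi'
:: -37
$ cabinet inscribe p='/berip' c='luflo'
:: created
$ cabinet dig p='/basmil'
:: ok
$ cabinet inscribe p='/basmil/brazur' c='lon'
:: created
$ cabinet strike p='/basmil'
:: ToolError: not empty
$ cabinet inscribe p='/haslu' c='grajes'
:: created
$ cabinet rehome s='/basmil/brazur' d='/cerupu'
:: ok
$ cabinet inscribe p='/pu' c='lavo'
:: created
$ registry record k='ju' v='-431'
:: nazepi
$ cabinet dig p='/snefe'
:: ok
$ cabinet listout p='/'
:: [basmil/, berip, cerupu, haslu, pu, snefe/]


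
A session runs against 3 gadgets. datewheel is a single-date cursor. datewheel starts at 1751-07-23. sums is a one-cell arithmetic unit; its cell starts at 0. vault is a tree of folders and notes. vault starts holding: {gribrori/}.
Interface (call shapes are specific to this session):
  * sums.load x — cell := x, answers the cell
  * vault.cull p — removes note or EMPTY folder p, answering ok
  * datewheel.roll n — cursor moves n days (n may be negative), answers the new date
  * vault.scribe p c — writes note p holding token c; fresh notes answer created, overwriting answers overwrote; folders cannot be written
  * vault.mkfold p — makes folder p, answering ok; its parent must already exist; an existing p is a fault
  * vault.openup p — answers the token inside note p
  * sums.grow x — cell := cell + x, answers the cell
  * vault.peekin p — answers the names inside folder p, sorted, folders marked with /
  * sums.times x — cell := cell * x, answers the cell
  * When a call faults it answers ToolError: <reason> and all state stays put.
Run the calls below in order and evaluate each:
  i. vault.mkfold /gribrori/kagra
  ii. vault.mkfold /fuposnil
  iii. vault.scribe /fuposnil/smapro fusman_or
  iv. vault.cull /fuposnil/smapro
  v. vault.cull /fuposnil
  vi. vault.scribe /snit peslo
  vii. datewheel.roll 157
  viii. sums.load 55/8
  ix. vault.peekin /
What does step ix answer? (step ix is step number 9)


Answer: [gribrori/, snit]

Derivation:
Calling vault.mkfold passing p→/gribrori/kagra, giving ok.
Invoking vault.mkfold passing p→/fuposnil, which returns ok.
I call vault.scribe passing p→/fuposnil/smapro, c→fusman_or, giving created.
Invoking vault.cull passing p→/fuposnil/smapro, → ok.
Then vault.cull passing p→/fuposnil, and see ok.
Now I run vault.scribe passing p→/snit, c→peslo, and see created.
I invoke datewheel.roll passing n→157: 1751-12-27.
Invoking sums.load passing x→55/8, and see 55/8.
I try vault.peekin passing p→/, giving [gribrori/, snit].


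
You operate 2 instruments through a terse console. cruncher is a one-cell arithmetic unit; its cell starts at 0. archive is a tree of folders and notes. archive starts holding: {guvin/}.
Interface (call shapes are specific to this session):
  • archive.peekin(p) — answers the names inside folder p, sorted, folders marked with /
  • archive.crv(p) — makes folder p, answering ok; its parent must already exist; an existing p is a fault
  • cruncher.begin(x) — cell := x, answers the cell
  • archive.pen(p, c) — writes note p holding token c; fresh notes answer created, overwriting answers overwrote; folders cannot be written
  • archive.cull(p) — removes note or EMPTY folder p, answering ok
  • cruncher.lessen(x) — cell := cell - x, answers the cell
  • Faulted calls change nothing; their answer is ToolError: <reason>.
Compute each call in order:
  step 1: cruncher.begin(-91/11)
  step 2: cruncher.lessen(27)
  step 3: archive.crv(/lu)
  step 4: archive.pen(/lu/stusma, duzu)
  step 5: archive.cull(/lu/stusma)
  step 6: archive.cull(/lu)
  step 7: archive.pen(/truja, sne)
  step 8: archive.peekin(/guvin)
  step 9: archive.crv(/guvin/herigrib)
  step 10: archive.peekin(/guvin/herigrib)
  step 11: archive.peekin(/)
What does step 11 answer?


~$ cruncher.begin x→-91/11
:: -91/11
~$ cruncher.lessen x→27
:: -388/11
~$ archive.crv p→/lu
:: ok
~$ archive.pen p→/lu/stusma c→duzu
:: created
~$ archive.cull p→/lu/stusma
:: ok
~$ archive.cull p→/lu
:: ok
~$ archive.pen p→/truja c→sne
:: created
~$ archive.peekin p→/guvin
:: []
~$ archive.crv p→/guvin/herigrib
:: ok
~$ archive.peekin p→/guvin/herigrib
:: []
~$ archive.peekin p→/
:: [guvin/, truja]

Answer: [guvin/, truja]


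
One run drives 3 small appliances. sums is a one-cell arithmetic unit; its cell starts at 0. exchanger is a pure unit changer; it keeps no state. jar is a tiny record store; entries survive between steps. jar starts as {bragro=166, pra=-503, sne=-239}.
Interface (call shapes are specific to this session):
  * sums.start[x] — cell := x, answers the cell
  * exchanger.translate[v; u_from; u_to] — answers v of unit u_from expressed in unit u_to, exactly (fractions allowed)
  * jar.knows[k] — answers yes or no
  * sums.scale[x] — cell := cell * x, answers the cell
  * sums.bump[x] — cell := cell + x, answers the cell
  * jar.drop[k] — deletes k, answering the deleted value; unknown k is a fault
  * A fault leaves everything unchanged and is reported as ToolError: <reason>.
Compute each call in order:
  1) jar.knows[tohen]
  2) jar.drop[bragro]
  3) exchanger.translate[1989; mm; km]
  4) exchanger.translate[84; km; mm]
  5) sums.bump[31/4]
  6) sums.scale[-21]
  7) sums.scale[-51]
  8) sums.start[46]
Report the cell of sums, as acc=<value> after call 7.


% 1. knows(k→tohen) ~> no
% 2. drop(k→bragro) ~> 166
% 3. translate(v→1989, u_from→mm, u_to→km) ~> 1989/1000000
% 4. translate(v→84, u_from→km, u_to→mm) ~> 84000000
% 5. bump(x→31/4) ~> 31/4
% 6. scale(x→-21) ~> -651/4
% 7. scale(x→-51) ~> 33201/4
% 8. start(x→46) ~> 46

Answer: acc=33201/4


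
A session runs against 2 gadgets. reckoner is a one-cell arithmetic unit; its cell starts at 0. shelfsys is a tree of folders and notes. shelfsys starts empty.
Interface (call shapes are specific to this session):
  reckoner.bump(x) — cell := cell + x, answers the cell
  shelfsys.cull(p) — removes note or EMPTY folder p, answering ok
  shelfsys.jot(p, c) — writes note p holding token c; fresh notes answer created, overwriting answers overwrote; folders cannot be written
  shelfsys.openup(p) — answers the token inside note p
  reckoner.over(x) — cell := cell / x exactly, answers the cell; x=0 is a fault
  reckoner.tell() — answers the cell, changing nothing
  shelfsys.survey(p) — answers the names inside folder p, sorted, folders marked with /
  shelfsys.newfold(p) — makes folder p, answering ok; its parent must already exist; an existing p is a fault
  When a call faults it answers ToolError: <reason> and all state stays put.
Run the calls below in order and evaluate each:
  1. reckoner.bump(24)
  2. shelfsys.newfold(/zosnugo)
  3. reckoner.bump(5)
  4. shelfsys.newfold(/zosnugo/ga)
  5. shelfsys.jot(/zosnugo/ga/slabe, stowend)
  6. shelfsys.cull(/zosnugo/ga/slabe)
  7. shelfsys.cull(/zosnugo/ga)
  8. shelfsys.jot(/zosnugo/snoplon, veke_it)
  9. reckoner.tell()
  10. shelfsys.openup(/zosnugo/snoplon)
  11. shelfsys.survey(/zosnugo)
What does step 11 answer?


Answer: [snoplon]

Derivation:
> bump x→24
= 24
> newfold p→/zosnugo
= ok
> bump x→5
= 29
> newfold p→/zosnugo/ga
= ok
> jot p→/zosnugo/ga/slabe c→stowend
= created
> cull p→/zosnugo/ga/slabe
= ok
> cull p→/zosnugo/ga
= ok
> jot p→/zosnugo/snoplon c→veke_it
= created
> tell
= 29
> openup p→/zosnugo/snoplon
= veke_it
> survey p→/zosnugo
= [snoplon]


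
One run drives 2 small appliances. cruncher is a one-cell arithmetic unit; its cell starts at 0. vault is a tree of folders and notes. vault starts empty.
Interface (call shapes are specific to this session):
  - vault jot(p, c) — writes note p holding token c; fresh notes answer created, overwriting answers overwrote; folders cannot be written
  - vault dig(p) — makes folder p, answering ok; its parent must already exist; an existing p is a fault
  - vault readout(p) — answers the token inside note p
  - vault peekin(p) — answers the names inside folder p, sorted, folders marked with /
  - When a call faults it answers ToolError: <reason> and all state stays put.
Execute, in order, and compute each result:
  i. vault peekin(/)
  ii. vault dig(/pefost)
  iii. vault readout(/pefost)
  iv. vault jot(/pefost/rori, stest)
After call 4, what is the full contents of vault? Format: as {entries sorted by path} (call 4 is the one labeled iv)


I invoke vault peekin passing /, and get [].
I call vault dig passing /pefost, and observe ok.
I run vault readout passing /pefost, and observe ToolError: is a directory.
I invoke vault jot passing /pefost/rori, stest, which returns created.

Answer: {pefost/, pefost/rori=stest}
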